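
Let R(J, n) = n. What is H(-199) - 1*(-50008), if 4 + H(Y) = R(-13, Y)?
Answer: 49805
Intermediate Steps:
H(Y) = -4 + Y
H(-199) - 1*(-50008) = (-4 - 199) - 1*(-50008) = -203 + 50008 = 49805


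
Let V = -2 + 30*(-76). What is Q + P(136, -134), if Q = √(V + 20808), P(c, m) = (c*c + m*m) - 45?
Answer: 36407 + √18526 ≈ 36543.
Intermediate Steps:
V = -2282 (V = -2 - 2280 = -2282)
P(c, m) = -45 + c² + m² (P(c, m) = (c² + m²) - 45 = -45 + c² + m²)
Q = √18526 (Q = √(-2282 + 20808) = √18526 ≈ 136.11)
Q + P(136, -134) = √18526 + (-45 + 136² + (-134)²) = √18526 + (-45 + 18496 + 17956) = √18526 + 36407 = 36407 + √18526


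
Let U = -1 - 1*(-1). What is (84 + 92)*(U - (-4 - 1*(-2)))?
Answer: 352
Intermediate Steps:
U = 0 (U = -1 + 1 = 0)
(84 + 92)*(U - (-4 - 1*(-2))) = (84 + 92)*(0 - (-4 - 1*(-2))) = 176*(0 - (-4 + 2)) = 176*(0 - 1*(-2)) = 176*(0 + 2) = 176*2 = 352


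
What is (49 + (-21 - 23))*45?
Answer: 225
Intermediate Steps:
(49 + (-21 - 23))*45 = (49 - 44)*45 = 5*45 = 225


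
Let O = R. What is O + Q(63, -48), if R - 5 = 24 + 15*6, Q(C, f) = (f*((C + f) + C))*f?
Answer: 179831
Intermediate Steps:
Q(C, f) = f²*(f + 2*C) (Q(C, f) = (f*(f + 2*C))*f = f²*(f + 2*C))
R = 119 (R = 5 + (24 + 15*6) = 5 + (24 + 90) = 5 + 114 = 119)
O = 119
O + Q(63, -48) = 119 + (-48)²*(-48 + 2*63) = 119 + 2304*(-48 + 126) = 119 + 2304*78 = 119 + 179712 = 179831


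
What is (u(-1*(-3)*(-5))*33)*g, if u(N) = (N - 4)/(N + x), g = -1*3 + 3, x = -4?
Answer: 0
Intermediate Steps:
g = 0 (g = -3 + 3 = 0)
u(N) = 1 (u(N) = (N - 4)/(N - 4) = (-4 + N)/(-4 + N) = 1)
(u(-1*(-3)*(-5))*33)*g = (1*33)*0 = 33*0 = 0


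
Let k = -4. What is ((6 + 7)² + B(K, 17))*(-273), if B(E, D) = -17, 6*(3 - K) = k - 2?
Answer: -41496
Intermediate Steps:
K = 4 (K = 3 - (-4 - 2)/6 = 3 - ⅙*(-6) = 3 + 1 = 4)
((6 + 7)² + B(K, 17))*(-273) = ((6 + 7)² - 17)*(-273) = (13² - 17)*(-273) = (169 - 17)*(-273) = 152*(-273) = -41496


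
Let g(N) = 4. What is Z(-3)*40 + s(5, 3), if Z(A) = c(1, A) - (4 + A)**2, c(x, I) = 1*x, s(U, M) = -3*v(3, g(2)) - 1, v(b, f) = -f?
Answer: 11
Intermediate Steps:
s(U, M) = 11 (s(U, M) = -(-3)*4 - 1 = -3*(-4) - 1 = 12 - 1 = 11)
c(x, I) = x
Z(A) = 1 - (4 + A)**2
Z(-3)*40 + s(5, 3) = (1 - (4 - 3)**2)*40 + 11 = (1 - 1*1**2)*40 + 11 = (1 - 1*1)*40 + 11 = (1 - 1)*40 + 11 = 0*40 + 11 = 0 + 11 = 11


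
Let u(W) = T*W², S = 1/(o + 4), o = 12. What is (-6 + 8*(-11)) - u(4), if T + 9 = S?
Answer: 49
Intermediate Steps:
S = 1/16 (S = 1/(12 + 4) = 1/16 ≈ 0.062500)
T = -143/16 (T = -9 + 1/16 = -143/16 ≈ -8.9375)
u(W) = -143*W²/16
(-6 + 8*(-11)) - u(4) = (-6 + 8*(-11)) - (-143)*4²/16 = (-6 - 88) - (-143)*16/16 = -94 - 1*(-143) = -94 + 143 = 49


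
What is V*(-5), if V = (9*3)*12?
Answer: -1620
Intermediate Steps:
V = 324 (V = 27*12 = 324)
V*(-5) = 324*(-5) = -1620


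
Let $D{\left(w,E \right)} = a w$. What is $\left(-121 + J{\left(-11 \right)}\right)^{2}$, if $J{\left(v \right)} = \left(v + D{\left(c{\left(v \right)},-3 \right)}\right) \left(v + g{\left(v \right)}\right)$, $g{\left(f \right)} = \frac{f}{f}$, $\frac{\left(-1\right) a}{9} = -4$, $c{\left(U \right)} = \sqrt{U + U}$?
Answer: $-2851079 + 7920 i \sqrt{22} \approx -2.8511 \cdot 10^{6} + 37148.0 i$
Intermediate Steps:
$c{\left(U \right)} = \sqrt{2} \sqrt{U}$ ($c{\left(U \right)} = \sqrt{2 U} = \sqrt{2} \sqrt{U}$)
$a = 36$ ($a = \left(-9\right) \left(-4\right) = 36$)
$g{\left(f \right)} = 1$
$D{\left(w,E \right)} = 36 w$
$J{\left(v \right)} = \left(1 + v\right) \left(v + 36 \sqrt{2} \sqrt{v}\right)$ ($J{\left(v \right)} = \left(v + 36 \sqrt{2} \sqrt{v}\right) \left(v + 1\right) = \left(v + 36 \sqrt{2} \sqrt{v}\right) \left(1 + v\right) = \left(1 + v\right) \left(v + 36 \sqrt{2} \sqrt{v}\right)$)
$\left(-121 + J{\left(-11 \right)}\right)^{2} = \left(-121 + \left(-11 + \left(-11\right)^{2} + 36 \sqrt{2} \sqrt{-11} + 36 \sqrt{2} \left(-11\right)^{\frac{3}{2}}\right)\right)^{2} = \left(-121 + \left(-11 + 121 + 36 \sqrt{2} i \sqrt{11} + 36 \sqrt{2} \left(- 11 i \sqrt{11}\right)\right)\right)^{2} = \left(-121 + \left(-11 + 121 + 36 i \sqrt{22} - 396 i \sqrt{22}\right)\right)^{2} = \left(-121 + \left(110 - 360 i \sqrt{22}\right)\right)^{2} = \left(-11 - 360 i \sqrt{22}\right)^{2}$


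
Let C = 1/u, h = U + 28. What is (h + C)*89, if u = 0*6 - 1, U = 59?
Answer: 7654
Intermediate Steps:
u = -1 (u = 0 - 1 = -1)
h = 87 (h = 59 + 28 = 87)
C = -1 (C = 1/(-1) = -1)
(h + C)*89 = (87 - 1)*89 = 86*89 = 7654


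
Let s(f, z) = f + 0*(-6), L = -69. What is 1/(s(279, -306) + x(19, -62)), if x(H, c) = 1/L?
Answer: 69/19250 ≈ 0.0035844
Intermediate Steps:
x(H, c) = -1/69 (x(H, c) = 1/(-69) = -1/69)
s(f, z) = f (s(f, z) = f + 0 = f)
1/(s(279, -306) + x(19, -62)) = 1/(279 - 1/69) = 1/(19250/69) = 69/19250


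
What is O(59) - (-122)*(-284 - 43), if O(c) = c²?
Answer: -36413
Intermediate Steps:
O(59) - (-122)*(-284 - 43) = 59² - (-122)*(-284 - 43) = 3481 - (-122)*(-327) = 3481 - 1*39894 = 3481 - 39894 = -36413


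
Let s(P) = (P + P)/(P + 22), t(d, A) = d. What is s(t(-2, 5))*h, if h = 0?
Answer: 0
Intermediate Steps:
s(P) = 2*P/(22 + P) (s(P) = (2*P)/(22 + P) = 2*P/(22 + P))
s(t(-2, 5))*h = (2*(-2)/(22 - 2))*0 = (2*(-2)/20)*0 = (2*(-2)*(1/20))*0 = -⅕*0 = 0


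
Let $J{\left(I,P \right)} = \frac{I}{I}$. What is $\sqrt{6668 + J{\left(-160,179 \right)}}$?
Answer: $3 \sqrt{741} \approx 81.664$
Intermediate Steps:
$J{\left(I,P \right)} = 1$
$\sqrt{6668 + J{\left(-160,179 \right)}} = \sqrt{6668 + 1} = \sqrt{6669} = 3 \sqrt{741}$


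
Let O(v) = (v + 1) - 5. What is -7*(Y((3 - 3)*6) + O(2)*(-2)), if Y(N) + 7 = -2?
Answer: 35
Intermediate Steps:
Y(N) = -9 (Y(N) = -7 - 2 = -9)
O(v) = -4 + v (O(v) = (1 + v) - 5 = -4 + v)
-7*(Y((3 - 3)*6) + O(2)*(-2)) = -7*(-9 + (-4 + 2)*(-2)) = -7*(-9 - 2*(-2)) = -7*(-9 + 4) = -7*(-5) = -1*(-35) = 35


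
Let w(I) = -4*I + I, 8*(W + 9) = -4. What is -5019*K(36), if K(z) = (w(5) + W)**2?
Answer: -12050619/4 ≈ -3.0127e+6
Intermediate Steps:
W = -19/2 (W = -9 + (1/8)*(-4) = -9 - 1/2 = -19/2 ≈ -9.5000)
w(I) = -3*I
K(z) = 2401/4 (K(z) = (-3*5 - 19/2)**2 = (-15 - 19/2)**2 = (-49/2)**2 = 2401/4)
-5019*K(36) = -5019*2401/4 = -12050619/4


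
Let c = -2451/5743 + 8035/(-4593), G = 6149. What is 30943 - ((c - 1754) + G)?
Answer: 700329900700/26377599 ≈ 26550.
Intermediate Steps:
c = -57402448/26377599 (c = -2451*1/5743 + 8035*(-1/4593) = -2451/5743 - 8035/4593 = -57402448/26377599 ≈ -2.1762)
30943 - ((c - 1754) + G) = 30943 - ((-57402448/26377599 - 1754) + 6149) = 30943 - (-46323711094/26377599 + 6149) = 30943 - 1*115872145157/26377599 = 30943 - 115872145157/26377599 = 700329900700/26377599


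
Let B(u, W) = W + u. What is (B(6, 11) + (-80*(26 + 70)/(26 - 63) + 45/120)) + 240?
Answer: 137623/296 ≈ 464.94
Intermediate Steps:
(B(6, 11) + (-80*(26 + 70)/(26 - 63) + 45/120)) + 240 = ((11 + 6) + (-80*(26 + 70)/(26 - 63) + 45/120)) + 240 = (17 + (-80/((-37/96)) + 45*(1/120))) + 240 = (17 + (-80/((-37*1/96)) + 3/8)) + 240 = (17 + (-80/(-37/96) + 3/8)) + 240 = (17 + (-80*(-96/37) + 3/8)) + 240 = (17 + (7680/37 + 3/8)) + 240 = (17 + 61551/296) + 240 = 66583/296 + 240 = 137623/296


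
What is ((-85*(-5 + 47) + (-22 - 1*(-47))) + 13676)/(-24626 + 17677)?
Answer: -10131/6949 ≈ -1.4579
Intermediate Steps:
((-85*(-5 + 47) + (-22 - 1*(-47))) + 13676)/(-24626 + 17677) = ((-85*42 + (-22 + 47)) + 13676)/(-6949) = ((-3570 + 25) + 13676)*(-1/6949) = (-3545 + 13676)*(-1/6949) = 10131*(-1/6949) = -10131/6949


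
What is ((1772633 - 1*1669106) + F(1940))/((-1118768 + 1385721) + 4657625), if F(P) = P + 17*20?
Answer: 35269/1641526 ≈ 0.021486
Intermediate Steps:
F(P) = 340 + P (F(P) = P + 340 = 340 + P)
((1772633 - 1*1669106) + F(1940))/((-1118768 + 1385721) + 4657625) = ((1772633 - 1*1669106) + (340 + 1940))/((-1118768 + 1385721) + 4657625) = ((1772633 - 1669106) + 2280)/(266953 + 4657625) = (103527 + 2280)/4924578 = 105807*(1/4924578) = 35269/1641526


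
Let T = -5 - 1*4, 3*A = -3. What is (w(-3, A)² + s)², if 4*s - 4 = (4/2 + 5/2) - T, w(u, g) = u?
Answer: 11449/64 ≈ 178.89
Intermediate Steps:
A = -1 (A = (⅓)*(-3) = -1)
T = -9 (T = -5 - 4 = -9)
s = 35/8 (s = 1 + ((4/2 + 5/2) - 1*(-9))/4 = 1 + ((4*(½) + 5*(½)) + 9)/4 = 1 + ((2 + 5/2) + 9)/4 = 1 + (9/2 + 9)/4 = 1 + (¼)*(27/2) = 1 + 27/8 = 35/8 ≈ 4.3750)
(w(-3, A)² + s)² = ((-3)² + 35/8)² = (9 + 35/8)² = (107/8)² = 11449/64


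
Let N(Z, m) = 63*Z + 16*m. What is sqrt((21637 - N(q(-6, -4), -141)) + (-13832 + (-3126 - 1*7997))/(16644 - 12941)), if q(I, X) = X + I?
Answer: sqrt(12969102)/23 ≈ 156.58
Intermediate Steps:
q(I, X) = I + X
N(Z, m) = 16*m + 63*Z
sqrt((21637 - N(q(-6, -4), -141)) + (-13832 + (-3126 - 1*7997))/(16644 - 12941)) = sqrt((21637 - (16*(-141) + 63*(-6 - 4))) + (-13832 + (-3126 - 1*7997))/(16644 - 12941)) = sqrt((21637 - (-2256 + 63*(-10))) + (-13832 + (-3126 - 7997))/3703) = sqrt((21637 - (-2256 - 630)) + (-13832 - 11123)*(1/3703)) = sqrt((21637 - 1*(-2886)) - 24955*1/3703) = sqrt((21637 + 2886) - 155/23) = sqrt(24523 - 155/23) = sqrt(563874/23) = sqrt(12969102)/23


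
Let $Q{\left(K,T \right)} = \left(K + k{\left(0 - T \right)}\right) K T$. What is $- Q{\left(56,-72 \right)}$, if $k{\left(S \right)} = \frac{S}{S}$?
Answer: $229824$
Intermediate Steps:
$k{\left(S \right)} = 1$
$Q{\left(K,T \right)} = K T \left(1 + K\right)$ ($Q{\left(K,T \right)} = \left(K + 1\right) K T = \left(1 + K\right) K T = K T \left(1 + K\right)$)
$- Q{\left(56,-72 \right)} = - 56 \left(-72\right) \left(1 + 56\right) = - 56 \left(-72\right) 57 = \left(-1\right) \left(-229824\right) = 229824$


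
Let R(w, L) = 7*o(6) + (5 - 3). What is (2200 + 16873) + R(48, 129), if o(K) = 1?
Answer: 19082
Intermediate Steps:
R(w, L) = 9 (R(w, L) = 7*1 + (5 - 3) = 7 + 2 = 9)
(2200 + 16873) + R(48, 129) = (2200 + 16873) + 9 = 19073 + 9 = 19082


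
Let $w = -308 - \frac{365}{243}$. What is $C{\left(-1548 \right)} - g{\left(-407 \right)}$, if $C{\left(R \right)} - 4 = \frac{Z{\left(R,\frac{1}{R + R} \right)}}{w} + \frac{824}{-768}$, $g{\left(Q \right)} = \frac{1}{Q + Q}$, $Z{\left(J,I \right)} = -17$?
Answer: $\frac{8766444167}{2938566048} \approx 2.9832$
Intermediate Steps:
$w = - \frac{75209}{243}$ ($w = -308 - \frac{365}{243} = - \frac{75209}{243} \approx -309.5$)
$g{\left(Q \right)} = \frac{1}{2 Q}$
$C{\left(R \right)} = \frac{21530305}{7220064}$ ($C{\left(R \right)} = 4 + \left(- \frac{17}{- \frac{75209}{243}} + \frac{824}{-768}\right) = 4 + \left(\left(-17\right) \left(- \frac{243}{75209}\right) + 824 \left(- \frac{1}{768}\right)\right) = 4 + \left(\frac{4131}{75209} - \frac{103}{96}\right) = 4 - \frac{7349951}{7220064} = \frac{21530305}{7220064}$)
$C{\left(-1548 \right)} - g{\left(-407 \right)} = \frac{21530305}{7220064} - \frac{1}{2 \left(-407\right)} = \frac{21530305}{7220064} - \frac{1}{2} \left(- \frac{1}{407}\right) = \frac{21530305}{7220064} - - \frac{1}{814} = \frac{21530305}{7220064} + \frac{1}{814} = \frac{8766444167}{2938566048}$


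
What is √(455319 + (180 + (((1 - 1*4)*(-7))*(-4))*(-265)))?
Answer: √477759 ≈ 691.20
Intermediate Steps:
√(455319 + (180 + (((1 - 1*4)*(-7))*(-4))*(-265))) = √(455319 + (180 + (((1 - 4)*(-7))*(-4))*(-265))) = √(455319 + (180 + (-3*(-7)*(-4))*(-265))) = √(455319 + (180 + (21*(-4))*(-265))) = √(455319 + (180 - 84*(-265))) = √(455319 + (180 + 22260)) = √(455319 + 22440) = √477759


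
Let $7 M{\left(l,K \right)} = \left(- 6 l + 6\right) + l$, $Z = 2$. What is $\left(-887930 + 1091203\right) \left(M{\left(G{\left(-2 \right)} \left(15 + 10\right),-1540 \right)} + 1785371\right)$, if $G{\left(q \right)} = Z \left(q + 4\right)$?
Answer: $362903374017$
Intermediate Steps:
$G{\left(q \right)} = 8 + 2 q$ ($G{\left(q \right)} = 2 \left(q + 4\right) = 2 \left(4 + q\right) = 8 + 2 q$)
$M{\left(l,K \right)} = \frac{6}{7} - \frac{5 l}{7}$ ($M{\left(l,K \right)} = \frac{\left(- 6 l + 6\right) + l}{7} = \frac{\left(6 - 6 l\right) + l}{7} = \frac{6 - 5 l}{7} = \frac{6}{7} - \frac{5 l}{7}$)
$\left(-887930 + 1091203\right) \left(M{\left(G{\left(-2 \right)} \left(15 + 10\right),-1540 \right)} + 1785371\right) = \left(-887930 + 1091203\right) \left(\left(\frac{6}{7} - \frac{5 \left(8 + 2 \left(-2\right)\right) \left(15 + 10\right)}{7}\right) + 1785371\right) = 203273 \left(\left(\frac{6}{7} - \frac{5 \left(8 - 4\right) 25}{7}\right) + 1785371\right) = 203273 \left(\left(\frac{6}{7} - \frac{5 \cdot 4 \cdot 25}{7}\right) + 1785371\right) = 203273 \left(\left(\frac{6}{7} - \frac{500}{7}\right) + 1785371\right) = 203273 \left(- \frac{494}{7} + 1785371\right) = 203273 \cdot \frac{12497103}{7} = 362903374017$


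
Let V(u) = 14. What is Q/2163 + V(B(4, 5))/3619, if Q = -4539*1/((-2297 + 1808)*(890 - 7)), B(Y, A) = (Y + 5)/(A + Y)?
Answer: 623419075/160951626759 ≈ 0.0038733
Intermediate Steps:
B(Y, A) = (5 + Y)/(A + Y)
Q = 1513/143929 (Q = -4539/(883*(-489)) = -4539/(-431787) = -4539*(-1/431787) = 1513/143929 ≈ 0.010512)
Q/2163 + V(B(4, 5))/3619 = (1513/143929)/2163 + 14/3619 = (1513/143929)*(1/2163) + 14*(1/3619) = 1513/311318427 + 2/517 = 623419075/160951626759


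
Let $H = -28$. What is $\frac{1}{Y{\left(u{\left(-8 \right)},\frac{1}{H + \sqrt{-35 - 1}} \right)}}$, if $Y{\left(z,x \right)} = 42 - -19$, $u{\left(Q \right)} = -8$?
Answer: $\frac{1}{61} \approx 0.016393$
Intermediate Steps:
$Y{\left(z,x \right)} = 61$ ($Y{\left(z,x \right)} = 42 + 19 = 61$)
$\frac{1}{Y{\left(u{\left(-8 \right)},\frac{1}{H + \sqrt{-35 - 1}} \right)}} = \frac{1}{61}$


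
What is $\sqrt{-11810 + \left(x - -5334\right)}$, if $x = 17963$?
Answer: $\sqrt{11487} \approx 107.18$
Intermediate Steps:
$\sqrt{-11810 + \left(x - -5334\right)} = \sqrt{-11810 + \left(17963 - -5334\right)} = \sqrt{-11810 + \left(17963 + 5334\right)} = \sqrt{-11810 + 23297} = \sqrt{11487}$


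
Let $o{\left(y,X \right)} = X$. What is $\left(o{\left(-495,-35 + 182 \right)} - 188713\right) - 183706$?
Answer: $-372272$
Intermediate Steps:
$\left(o{\left(-495,-35 + 182 \right)} - 188713\right) - 183706 = \left(\left(-35 + 182\right) - 188713\right) - 183706 = \left(147 - 188713\right) - 183706 = -188566 - 183706 = -372272$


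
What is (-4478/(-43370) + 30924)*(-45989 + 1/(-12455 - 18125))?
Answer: -943078814198277159/663127300 ≈ -1.4222e+9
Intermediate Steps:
(-4478/(-43370) + 30924)*(-45989 + 1/(-12455 - 18125)) = (-4478*(-1/43370) + 30924)*(-45989 + 1/(-30580)) = (2239/21685 + 30924)*(-45989 - 1/30580) = (670589179/21685)*(-1406343621/30580) = -943078814198277159/663127300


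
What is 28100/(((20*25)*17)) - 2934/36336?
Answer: 1660171/514760 ≈ 3.2251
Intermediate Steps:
28100/(((20*25)*17)) - 2934/36336 = 28100/((500*17)) - 2934*1/36336 = 28100/8500 - 489/6056 = 28100*(1/8500) - 489/6056 = 281/85 - 489/6056 = 1660171/514760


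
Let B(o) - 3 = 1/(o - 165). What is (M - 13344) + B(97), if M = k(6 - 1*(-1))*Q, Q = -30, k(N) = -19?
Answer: -868429/68 ≈ -12771.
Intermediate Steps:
B(o) = 3 + 1/(-165 + o) (B(o) = 3 + 1/(o - 165) = 3 + 1/(-165 + o))
M = 570 (M = -19*(-30) = 570)
(M - 13344) + B(97) = (570 - 13344) + (-494 + 3*97)/(-165 + 97) = -12774 + (-494 + 291)/(-68) = -12774 - 1/68*(-203) = -12774 + 203/68 = -868429/68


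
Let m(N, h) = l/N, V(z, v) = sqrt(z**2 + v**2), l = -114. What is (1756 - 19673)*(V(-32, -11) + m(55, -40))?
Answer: 2042538/55 - 17917*sqrt(1145) ≈ -5.6914e+5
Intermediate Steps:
V(z, v) = sqrt(v**2 + z**2)
m(N, h) = -114/N
(1756 - 19673)*(V(-32, -11) + m(55, -40)) = (1756 - 19673)*(sqrt((-11)**2 + (-32)**2) - 114/55) = -17917*(sqrt(121 + 1024) - 114*1/55) = -17917*(sqrt(1145) - 114/55) = -17917*(-114/55 + sqrt(1145)) = 2042538/55 - 17917*sqrt(1145)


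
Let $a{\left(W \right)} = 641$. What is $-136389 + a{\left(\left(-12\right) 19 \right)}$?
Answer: $-135748$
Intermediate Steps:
$-136389 + a{\left(\left(-12\right) 19 \right)} = -136389 + 641 = -135748$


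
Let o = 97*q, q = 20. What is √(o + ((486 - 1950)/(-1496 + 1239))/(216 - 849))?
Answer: 2*√1426168635871/54227 ≈ 44.045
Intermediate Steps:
o = 1940 (o = 97*20 = 1940)
√(o + ((486 - 1950)/(-1496 + 1239))/(216 - 849)) = √(1940 + ((486 - 1950)/(-1496 + 1239))/(216 - 849)) = √(1940 - 1464/(-257)/(-633)) = √(1940 - 1464*(-1/257)*(-1/633)) = √(1940 + (1464/257)*(-1/633)) = √(1940 - 488/54227) = √(105199892/54227) = 2*√1426168635871/54227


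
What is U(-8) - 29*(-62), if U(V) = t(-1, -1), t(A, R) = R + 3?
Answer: 1800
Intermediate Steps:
t(A, R) = 3 + R
U(V) = 2 (U(V) = 3 - 1 = 2)
U(-8) - 29*(-62) = 2 - 29*(-62) = 2 + 1798 = 1800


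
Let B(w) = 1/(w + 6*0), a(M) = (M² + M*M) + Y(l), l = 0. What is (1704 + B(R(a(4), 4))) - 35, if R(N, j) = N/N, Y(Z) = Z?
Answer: 1670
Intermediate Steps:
a(M) = 2*M² (a(M) = (M² + M*M) + 0 = (M² + M²) + 0 = 2*M² + 0 = 2*M²)
R(N, j) = 1
B(w) = 1/w (B(w) = 1/(w + 0) = 1/w)
(1704 + B(R(a(4), 4))) - 35 = (1704 + 1/1) - 35 = (1704 + 1) - 35 = 1705 - 35 = 1670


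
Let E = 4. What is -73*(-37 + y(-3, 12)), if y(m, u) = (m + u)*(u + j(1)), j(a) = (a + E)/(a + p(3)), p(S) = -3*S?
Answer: -38179/8 ≈ -4772.4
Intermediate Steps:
j(a) = (4 + a)/(-9 + a) (j(a) = (a + 4)/(a - 3*3) = (4 + a)/(a - 9) = (4 + a)/(-9 + a))
y(m, u) = (-5/8 + u)*(m + u) (y(m, u) = (m + u)*(u + (4 + 1)/(-9 + 1)) = (m + u)*(u + 5/(-8)) = (m + u)*(u - ⅛*5) = (m + u)*(u - 5/8) = (m + u)*(-5/8 + u) = (-5/8 + u)*(m + u))
-73*(-37 + y(-3, 12)) = -73*(-37 + (12² - 5/8*(-3) - 5/8*12 - 3*12)) = -73*(-37 + (144 + 15/8 - 15/2 - 36)) = -73*(-37 + 819/8) = -73*523/8 = -38179/8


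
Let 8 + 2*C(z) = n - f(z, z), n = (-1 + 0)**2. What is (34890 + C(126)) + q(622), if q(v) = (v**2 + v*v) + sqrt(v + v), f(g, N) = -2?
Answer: 1617311/2 + 2*sqrt(311) ≈ 8.0869e+5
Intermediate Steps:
n = 1 (n = (-1)**2 = 1)
q(v) = 2*v**2 + sqrt(2)*sqrt(v) (q(v) = (v**2 + v**2) + sqrt(2*v) = 2*v**2 + sqrt(2)*sqrt(v))
C(z) = -5/2 (C(z) = -4 + (1 - 1*(-2))/2 = -4 + (1 + 2)/2 = -4 + (1/2)*3 = -4 + 3/2 = -5/2)
(34890 + C(126)) + q(622) = (34890 - 5/2) + (2*622**2 + sqrt(2)*sqrt(622)) = 69775/2 + (2*386884 + 2*sqrt(311)) = 69775/2 + (773768 + 2*sqrt(311)) = 1617311/2 + 2*sqrt(311)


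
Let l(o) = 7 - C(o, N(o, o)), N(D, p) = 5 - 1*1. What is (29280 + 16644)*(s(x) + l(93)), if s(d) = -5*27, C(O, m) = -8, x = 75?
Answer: -5510880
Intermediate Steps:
N(D, p) = 4 (N(D, p) = 5 - 1 = 4)
l(o) = 15 (l(o) = 7 - 1*(-8) = 7 + 8 = 15)
s(d) = -135
(29280 + 16644)*(s(x) + l(93)) = (29280 + 16644)*(-135 + 15) = 45924*(-120) = -5510880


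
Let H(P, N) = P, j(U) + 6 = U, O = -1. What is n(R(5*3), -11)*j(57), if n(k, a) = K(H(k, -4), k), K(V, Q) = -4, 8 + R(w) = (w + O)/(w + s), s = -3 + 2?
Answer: -204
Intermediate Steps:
j(U) = -6 + U
s = -1
R(w) = -7 (R(w) = -8 + (w - 1)/(w - 1) = -8 + (-1 + w)/(-1 + w) = -8 + 1 = -7)
n(k, a) = -4
n(R(5*3), -11)*j(57) = -4*(-6 + 57) = -4*51 = -204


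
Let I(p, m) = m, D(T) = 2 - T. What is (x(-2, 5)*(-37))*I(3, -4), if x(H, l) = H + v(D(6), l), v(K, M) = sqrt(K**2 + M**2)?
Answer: -296 + 148*sqrt(41) ≈ 651.66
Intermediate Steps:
x(H, l) = H + sqrt(16 + l**2) (x(H, l) = H + sqrt((2 - 1*6)**2 + l**2) = H + sqrt((2 - 6)**2 + l**2) = H + sqrt((-4)**2 + l**2) = H + sqrt(16 + l**2))
(x(-2, 5)*(-37))*I(3, -4) = ((-2 + sqrt(16 + 5**2))*(-37))*(-4) = ((-2 + sqrt(16 + 25))*(-37))*(-4) = ((-2 + sqrt(41))*(-37))*(-4) = (74 - 37*sqrt(41))*(-4) = -296 + 148*sqrt(41)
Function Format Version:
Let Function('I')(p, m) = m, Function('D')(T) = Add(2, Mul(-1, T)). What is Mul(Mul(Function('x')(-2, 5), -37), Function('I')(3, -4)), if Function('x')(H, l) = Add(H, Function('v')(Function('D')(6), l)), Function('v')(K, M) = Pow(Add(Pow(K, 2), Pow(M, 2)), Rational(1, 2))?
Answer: Add(-296, Mul(148, Pow(41, Rational(1, 2)))) ≈ 651.66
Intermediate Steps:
Function('x')(H, l) = Add(H, Pow(Add(16, Pow(l, 2)), Rational(1, 2))) (Function('x')(H, l) = Add(H, Pow(Add(Pow(Add(2, Mul(-1, 6)), 2), Pow(l, 2)), Rational(1, 2))) = Add(H, Pow(Add(Pow(Add(2, -6), 2), Pow(l, 2)), Rational(1, 2))) = Add(H, Pow(Add(Pow(-4, 2), Pow(l, 2)), Rational(1, 2))) = Add(H, Pow(Add(16, Pow(l, 2)), Rational(1, 2))))
Mul(Mul(Function('x')(-2, 5), -37), Function('I')(3, -4)) = Mul(Mul(Add(-2, Pow(Add(16, Pow(5, 2)), Rational(1, 2))), -37), -4) = Mul(Mul(Add(-2, Pow(Add(16, 25), Rational(1, 2))), -37), -4) = Mul(Mul(Add(-2, Pow(41, Rational(1, 2))), -37), -4) = Mul(Add(74, Mul(-37, Pow(41, Rational(1, 2)))), -4) = Add(-296, Mul(148, Pow(41, Rational(1, 2))))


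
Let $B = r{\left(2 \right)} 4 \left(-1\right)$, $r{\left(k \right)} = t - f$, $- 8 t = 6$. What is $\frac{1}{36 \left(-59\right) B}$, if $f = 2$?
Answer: $- \frac{1}{23364} \approx -4.2801 \cdot 10^{-5}$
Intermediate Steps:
$t = - \frac{3}{4}$ ($t = \left(- \frac{1}{8}\right) 6 = - \frac{3}{4} \approx -0.75$)
$r{\left(k \right)} = - \frac{11}{4}$ ($r{\left(k \right)} = - \frac{3}{4} - 2 = - \frac{11}{4}$)
$B = 11$ ($B = \left(- \frac{11}{4}\right) 4 \left(-1\right) = \left(-11\right) \left(-1\right) = 11$)
$\frac{1}{36 \left(-59\right) B} = \frac{1}{36 \left(-59\right) 11} = \frac{1}{\left(-2124\right) 11} = \frac{1}{-23364} = - \frac{1}{23364}$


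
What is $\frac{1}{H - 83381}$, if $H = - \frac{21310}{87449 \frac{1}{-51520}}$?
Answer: $- \frac{87449}{6193693869} \approx -1.4119 \cdot 10^{-5}$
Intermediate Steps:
$H = \frac{1097891200}{87449}$ ($H = - \frac{21310}{87449 \left(- \frac{1}{51520}\right)} = - \frac{21310}{- \frac{87449}{51520}} = \left(-21310\right) \left(- \frac{51520}{87449}\right) = \frac{1097891200}{87449} \approx 12555.0$)
$\frac{1}{H - 83381} = \frac{1}{\frac{1097891200}{87449} - 83381} = \frac{1}{- \frac{6193693869}{87449}} = - \frac{87449}{6193693869}$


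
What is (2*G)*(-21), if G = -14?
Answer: 588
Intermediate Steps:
(2*G)*(-21) = (2*(-14))*(-21) = -28*(-21) = 588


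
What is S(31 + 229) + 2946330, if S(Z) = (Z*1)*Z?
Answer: 3013930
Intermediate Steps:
S(Z) = Z² (S(Z) = Z*Z = Z²)
S(31 + 229) + 2946330 = (31 + 229)² + 2946330 = 260² + 2946330 = 67600 + 2946330 = 3013930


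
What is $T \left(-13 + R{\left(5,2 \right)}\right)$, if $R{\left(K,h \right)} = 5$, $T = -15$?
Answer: $120$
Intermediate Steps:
$T \left(-13 + R{\left(5,2 \right)}\right) = - 15 \left(-13 + 5\right) = \left(-15\right) \left(-8\right) = 120$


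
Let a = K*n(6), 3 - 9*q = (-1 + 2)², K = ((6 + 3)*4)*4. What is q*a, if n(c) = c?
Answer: 192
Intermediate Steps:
K = 144 (K = (9*4)*4 = 36*4 = 144)
q = 2/9 (q = ⅓ - (-1 + 2)²/9 = ⅓ - ⅑*1² = ⅓ - ⅑*1 = ⅓ - ⅑ = 2/9 ≈ 0.22222)
a = 864 (a = 144*6 = 864)
q*a = (2/9)*864 = 192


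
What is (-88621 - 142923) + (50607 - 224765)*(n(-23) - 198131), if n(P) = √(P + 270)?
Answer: 34505867154 - 174158*√247 ≈ 3.4503e+10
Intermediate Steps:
n(P) = √(270 + P)
(-88621 - 142923) + (50607 - 224765)*(n(-23) - 198131) = (-88621 - 142923) + (50607 - 224765)*(√(270 - 23) - 198131) = -231544 - 174158*(√247 - 198131) = -231544 - 174158*(-198131 + √247) = -231544 + (34506098698 - 174158*√247) = 34505867154 - 174158*√247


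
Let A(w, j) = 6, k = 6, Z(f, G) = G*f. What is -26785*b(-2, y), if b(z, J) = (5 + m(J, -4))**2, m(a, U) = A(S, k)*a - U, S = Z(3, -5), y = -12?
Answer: -106309665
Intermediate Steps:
S = -15 (S = -5*3 = -15)
m(a, U) = -U + 6*a (m(a, U) = 6*a - U = -U + 6*a)
b(z, J) = (9 + 6*J)**2 (b(z, J) = (5 + (-1*(-4) + 6*J))**2 = (5 + (4 + 6*J))**2 = (9 + 6*J)**2)
-26785*b(-2, y) = -241065*(3 + 2*(-12))**2 = -241065*(3 - 24)**2 = -241065*(-21)**2 = -241065*441 = -26785*3969 = -106309665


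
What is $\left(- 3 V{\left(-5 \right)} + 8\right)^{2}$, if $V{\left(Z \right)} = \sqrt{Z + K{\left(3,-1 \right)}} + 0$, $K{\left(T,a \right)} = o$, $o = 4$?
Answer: $55 - 48 i \approx 55.0 - 48.0 i$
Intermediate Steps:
$K{\left(T,a \right)} = 4$
$V{\left(Z \right)} = \sqrt{4 + Z}$ ($V{\left(Z \right)} = \sqrt{Z + 4} + 0 = \sqrt{4 + Z} + 0 = \sqrt{4 + Z}$)
$\left(- 3 V{\left(-5 \right)} + 8\right)^{2} = \left(- 3 \sqrt{4 - 5} + 8\right)^{2} = \left(- 3 \sqrt{-1} + 8\right)^{2} = \left(- 3 i + 8\right)^{2} = \left(8 - 3 i\right)^{2}$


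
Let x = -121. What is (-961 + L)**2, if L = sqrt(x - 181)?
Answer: (961 - I*sqrt(302))**2 ≈ 9.2322e+5 - 33401.0*I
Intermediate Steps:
L = I*sqrt(302) (L = sqrt(-121 - 181) = sqrt(-302) = I*sqrt(302) ≈ 17.378*I)
(-961 + L)**2 = (-961 + I*sqrt(302))**2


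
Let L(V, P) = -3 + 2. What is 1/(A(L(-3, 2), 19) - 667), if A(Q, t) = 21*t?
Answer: -1/268 ≈ -0.0037313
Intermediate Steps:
L(V, P) = -1
1/(A(L(-3, 2), 19) - 667) = 1/(21*19 - 667) = 1/(399 - 667) = 1/(-268) = -1/268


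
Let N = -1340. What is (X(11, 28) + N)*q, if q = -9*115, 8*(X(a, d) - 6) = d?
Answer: 2754135/2 ≈ 1.3771e+6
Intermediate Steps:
X(a, d) = 6 + d/8
q = -1035
(X(11, 28) + N)*q = ((6 + (⅛)*28) - 1340)*(-1035) = ((6 + 7/2) - 1340)*(-1035) = (19/2 - 1340)*(-1035) = -2661/2*(-1035) = 2754135/2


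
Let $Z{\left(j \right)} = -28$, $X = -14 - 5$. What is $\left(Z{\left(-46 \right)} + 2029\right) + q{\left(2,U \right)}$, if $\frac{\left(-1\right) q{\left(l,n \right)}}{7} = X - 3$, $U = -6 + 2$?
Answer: $2155$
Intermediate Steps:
$X = -19$ ($X = -14 - 5 = -19$)
$U = -4$
$q{\left(l,n \right)} = 154$ ($q{\left(l,n \right)} = - 7 \left(-19 - 3\right) = \left(-7\right) \left(-22\right) = 154$)
$\left(Z{\left(-46 \right)} + 2029\right) + q{\left(2,U \right)} = \left(-28 + 2029\right) + 154 = 2001 + 154 = 2155$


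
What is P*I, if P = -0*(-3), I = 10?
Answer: 0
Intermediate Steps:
P = 0 (P = -45*0 = 0)
P*I = 0*10 = 0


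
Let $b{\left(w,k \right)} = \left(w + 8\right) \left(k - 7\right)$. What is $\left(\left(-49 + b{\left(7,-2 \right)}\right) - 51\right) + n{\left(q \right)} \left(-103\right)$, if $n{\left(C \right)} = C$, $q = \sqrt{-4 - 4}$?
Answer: $-235 - 206 i \sqrt{2} \approx -235.0 - 291.33 i$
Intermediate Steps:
$b{\left(w,k \right)} = \left(-7 + k\right) \left(8 + w\right)$ ($b{\left(w,k \right)} = \left(8 + w\right) \left(-7 + k\right) = \left(-7 + k\right) \left(8 + w\right)$)
$q = 2 i \sqrt{2}$ ($q = \sqrt{-8} = 2 i \sqrt{2} \approx 2.8284 i$)
$\left(\left(-49 + b{\left(7,-2 \right)}\right) - 51\right) + n{\left(q \right)} \left(-103\right) = \left(\left(-49 - 135\right) - 51\right) + 2 i \sqrt{2} \left(-103\right) = \left(\left(-49 - 135\right) - 51\right) - 206 i \sqrt{2} = \left(-184 - 51\right) - 206 i \sqrt{2} = -235 - 206 i \sqrt{2}$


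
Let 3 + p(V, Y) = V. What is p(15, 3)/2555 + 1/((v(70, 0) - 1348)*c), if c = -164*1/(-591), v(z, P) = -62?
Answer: 16865/7877576 ≈ 0.0021409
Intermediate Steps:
p(V, Y) = -3 + V
c = 164/591 (c = -164*(-1/591) = 164/591 ≈ 0.27750)
p(15, 3)/2555 + 1/((v(70, 0) - 1348)*c) = (-3 + 15)/2555 + 1/((-62 - 1348)*(164/591)) = 12*(1/2555) + (591/164)/(-1410) = 12/2555 - 1/1410*591/164 = 12/2555 - 197/77080 = 16865/7877576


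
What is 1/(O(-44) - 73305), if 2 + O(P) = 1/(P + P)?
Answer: -88/6451017 ≈ -1.3641e-5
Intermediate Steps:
O(P) = -2 + 1/(2*P) (O(P) = -2 + 1/(P + P) = -2 + 1/(2*P))
1/(O(-44) - 73305) = 1/((-2 + (1/2)/(-44)) - 73305) = 1/((-2 + (1/2)*(-1/44)) - 73305) = 1/((-2 - 1/88) - 73305) = 1/(-177/88 - 73305) = 1/(-6451017/88) = -88/6451017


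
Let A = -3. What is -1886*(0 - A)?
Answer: -5658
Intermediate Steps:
-1886*(0 - A) = -1886*(0 - 1*(-3)) = -1886*(0 + 3) = -1886*3 = -5658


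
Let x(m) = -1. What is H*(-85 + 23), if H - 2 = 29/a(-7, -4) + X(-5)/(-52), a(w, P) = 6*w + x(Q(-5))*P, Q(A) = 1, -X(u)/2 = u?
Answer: -15996/247 ≈ -64.761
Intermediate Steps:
X(u) = -2*u
a(w, P) = -P + 6*w (a(w, P) = 6*w - P = -P + 6*w)
H = 258/247 (H = 2 + (29/(-1*(-4) + 6*(-7)) - 2*(-5)/(-52)) = 2 + (29/(4 - 42) + 10*(-1/52)) = 2 + (29/(-38) - 5/26) = 2 + (29*(-1/38) - 5/26) = 2 + (-29/38 - 5/26) = 2 - 236/247 = 258/247 ≈ 1.0445)
H*(-85 + 23) = 258*(-85 + 23)/247 = (258/247)*(-62) = -15996/247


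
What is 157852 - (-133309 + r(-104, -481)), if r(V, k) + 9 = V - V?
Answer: 291170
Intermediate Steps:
r(V, k) = -9 (r(V, k) = -9 + (V - V) = -9 + 0 = -9)
157852 - (-133309 + r(-104, -481)) = 157852 - (-133309 - 9) = 157852 - 1*(-133318) = 157852 + 133318 = 291170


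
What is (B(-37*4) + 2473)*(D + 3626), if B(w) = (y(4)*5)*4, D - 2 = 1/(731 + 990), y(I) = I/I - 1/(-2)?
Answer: 15628203867/1721 ≈ 9.0809e+6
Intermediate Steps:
y(I) = 3/2 (y(I) = 1 - 1*(-1/2) = 1 + 1/2 = 3/2)
D = 3443/1721 (D = 2 + 1/(731 + 990) = 2 + 1/1721 = 3443/1721 ≈ 2.0006)
B(w) = 30 (B(w) = ((3/2)*5)*4 = (15/2)*4 = 30)
(B(-37*4) + 2473)*(D + 3626) = (30 + 2473)*(3443/1721 + 3626) = 2503*(6243789/1721) = 15628203867/1721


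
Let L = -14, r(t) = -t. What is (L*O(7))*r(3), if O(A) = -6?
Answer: -252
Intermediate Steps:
(L*O(7))*r(3) = (-14*(-6))*(-1*3) = 84*(-3) = -252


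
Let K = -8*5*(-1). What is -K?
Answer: -40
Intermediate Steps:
K = 40 (K = -40*(-1) = 40)
-K = -1*40 = -40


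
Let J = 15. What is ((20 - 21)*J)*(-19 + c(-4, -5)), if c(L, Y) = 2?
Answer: 255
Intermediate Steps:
((20 - 21)*J)*(-19 + c(-4, -5)) = ((20 - 21)*15)*(-19 + 2) = -1*15*(-17) = -15*(-17) = 255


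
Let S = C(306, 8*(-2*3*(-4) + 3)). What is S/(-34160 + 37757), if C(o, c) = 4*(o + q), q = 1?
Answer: 1228/3597 ≈ 0.34140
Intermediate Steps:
C(o, c) = 4 + 4*o (C(o, c) = 4*(o + 1) = 4*(1 + o) = 4 + 4*o)
S = 1228 (S = 4 + 4*306 = 4 + 1224 = 1228)
S/(-34160 + 37757) = 1228/(-34160 + 37757) = 1228/3597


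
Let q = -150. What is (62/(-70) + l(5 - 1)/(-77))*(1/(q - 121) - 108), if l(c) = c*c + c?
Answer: 1843947/14905 ≈ 123.71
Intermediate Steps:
l(c) = c + c² (l(c) = c² + c = c + c²)
(62/(-70) + l(5 - 1)/(-77))*(1/(q - 121) - 108) = (62/(-70) + ((5 - 1)*(1 + (5 - 1)))/(-77))*(1/(-150 - 121) - 108) = (62*(-1/70) + (4*(1 + 4))*(-1/77))*(1/(-271) - 108) = (-31/35 + (4*5)*(-1/77))*(-1/271 - 108) = (-31/35 + 20*(-1/77))*(-29269/271) = (-31/35 - 20/77)*(-29269/271) = -63/55*(-29269/271) = 1843947/14905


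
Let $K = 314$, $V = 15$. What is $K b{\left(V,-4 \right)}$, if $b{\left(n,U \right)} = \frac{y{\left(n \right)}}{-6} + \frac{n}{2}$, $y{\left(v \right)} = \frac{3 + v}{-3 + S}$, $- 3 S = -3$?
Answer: $2826$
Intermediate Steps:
$S = 1$ ($S = \left(- \frac{1}{3}\right) \left(-3\right) = 1$)
$y{\left(v \right)} = - \frac{3}{2} - \frac{v}{2}$ ($y{\left(v \right)} = \frac{3 + v}{-3 + 1} = \frac{3 + v}{-2} = \left(3 + v\right) \left(- \frac{1}{2}\right) = - \frac{3}{2} - \frac{v}{2}$)
$b{\left(n,U \right)} = \frac{1}{4} + \frac{7 n}{12}$ ($b{\left(n,U \right)} = \frac{- \frac{3}{2} - \frac{n}{2}}{-6} + \frac{n}{2} = \left(- \frac{3}{2} - \frac{n}{2}\right) \left(- \frac{1}{6}\right) + n \frac{1}{2} = \left(\frac{1}{4} + \frac{n}{12}\right) + \frac{n}{2} = \frac{1}{4} + \frac{7 n}{12}$)
$K b{\left(V,-4 \right)} = 314 \left(\frac{1}{4} + \frac{7}{12} \cdot 15\right) = 314 \left(\frac{1}{4} + \frac{35}{4}\right) = 314 \cdot 9 = 2826$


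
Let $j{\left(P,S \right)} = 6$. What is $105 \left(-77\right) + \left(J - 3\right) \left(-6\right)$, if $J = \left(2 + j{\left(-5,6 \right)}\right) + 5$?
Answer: $-8145$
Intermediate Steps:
$J = 13$ ($J = \left(2 + 6\right) + 5 = 8 + 5 = 13$)
$105 \left(-77\right) + \left(J - 3\right) \left(-6\right) = 105 \left(-77\right) + \left(13 - 3\right) \left(-6\right) = -8085 + 10 \left(-6\right) = -8085 - 60 = -8145$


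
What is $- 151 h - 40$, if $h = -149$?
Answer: $22459$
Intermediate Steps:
$- 151 h - 40 = \left(-151\right) \left(-149\right) - 40 = 22499 + \left(-61 + 21\right) = 22499 - 40 = 22459$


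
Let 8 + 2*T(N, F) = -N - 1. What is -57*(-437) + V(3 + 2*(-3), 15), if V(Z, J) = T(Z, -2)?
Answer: 24906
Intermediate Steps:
T(N, F) = -9/2 - N/2 (T(N, F) = -4 + (-N - 1)/2 = -4 + (-1 - N)/2 = -4 + (-½ - N/2) = -9/2 - N/2)
V(Z, J) = -9/2 - Z/2
-57*(-437) + V(3 + 2*(-3), 15) = -57*(-437) + (-9/2 - (3 + 2*(-3))/2) = 24909 + (-9/2 - (3 - 6)/2) = 24909 + (-9/2 - ½*(-3)) = 24909 + (-9/2 + 3/2) = 24909 - 3 = 24906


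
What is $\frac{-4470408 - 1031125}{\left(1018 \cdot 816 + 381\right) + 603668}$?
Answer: $- \frac{5501533}{1434737} \approx -3.8345$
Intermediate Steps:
$\frac{-4470408 - 1031125}{\left(1018 \cdot 816 + 381\right) + 603668} = - \frac{5501533}{\left(830688 + 381\right) + 603668} = - \frac{5501533}{831069 + 603668} = - \frac{5501533}{1434737}$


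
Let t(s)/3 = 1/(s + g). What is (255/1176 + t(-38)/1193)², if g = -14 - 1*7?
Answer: 35780962194961/761302129623616 ≈ 0.047000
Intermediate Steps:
g = -21 (g = -14 - 7 = -21)
t(s) = 3/(-21 + s) (t(s) = 3/(s - 21) = 3/(-21 + s))
(255/1176 + t(-38)/1193)² = (255/1176 + (3/(-21 - 38))/1193)² = (255*(1/1176) + (3/(-59))*(1/1193))² = (85/392 + (3*(-1/59))*(1/1193))² = (85/392 - 3/59*1/1193)² = (85/392 - 3/70387)² = (5981719/27591704)² = 35780962194961/761302129623616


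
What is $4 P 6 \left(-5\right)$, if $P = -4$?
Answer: $480$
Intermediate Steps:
$4 P 6 \left(-5\right) = 4 \left(-4\right) 6 \left(-5\right) = \left(-16\right) \left(-30\right) = 480$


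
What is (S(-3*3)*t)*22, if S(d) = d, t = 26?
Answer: -5148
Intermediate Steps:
(S(-3*3)*t)*22 = (-3*3*26)*22 = -9*26*22 = -234*22 = -5148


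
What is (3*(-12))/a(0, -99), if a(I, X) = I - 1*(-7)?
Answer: -36/7 ≈ -5.1429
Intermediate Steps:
a(I, X) = 7 + I (a(I, X) = I + 7 = 7 + I)
(3*(-12))/a(0, -99) = (3*(-12))/(7 + 0) = -36/7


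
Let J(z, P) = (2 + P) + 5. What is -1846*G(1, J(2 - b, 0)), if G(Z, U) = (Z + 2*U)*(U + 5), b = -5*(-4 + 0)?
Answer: -332280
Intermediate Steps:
b = 20 (b = -5*(-4) = 20)
J(z, P) = 7 + P
G(Z, U) = (5 + U)*(Z + 2*U) (G(Z, U) = (Z + 2*U)*(5 + U) = (5 + U)*(Z + 2*U))
-1846*G(1, J(2 - b, 0)) = -1846*(2*(7 + 0)² + 5*1 + 10*(7 + 0) + (7 + 0)*1) = -1846*(2*7² + 5 + 10*7 + 7*1) = -1846*(2*49 + 5 + 70 + 7) = -1846*(98 + 5 + 70 + 7) = -1846*180 = -332280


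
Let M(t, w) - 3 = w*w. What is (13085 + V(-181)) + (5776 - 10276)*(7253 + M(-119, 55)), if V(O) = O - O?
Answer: -46251415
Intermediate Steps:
M(t, w) = 3 + w**2 (M(t, w) = 3 + w*w = 3 + w**2)
V(O) = 0
(13085 + V(-181)) + (5776 - 10276)*(7253 + M(-119, 55)) = (13085 + 0) + (5776 - 10276)*(7253 + (3 + 55**2)) = 13085 - 4500*(7253 + (3 + 3025)) = 13085 - 4500*(7253 + 3028) = 13085 - 4500*10281 = 13085 - 46264500 = -46251415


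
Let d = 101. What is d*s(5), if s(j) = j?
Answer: 505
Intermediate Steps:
d*s(5) = 101*5 = 505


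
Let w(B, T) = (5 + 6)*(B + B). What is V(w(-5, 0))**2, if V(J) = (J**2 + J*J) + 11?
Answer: 586172521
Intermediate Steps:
w(B, T) = 22*B (w(B, T) = 11*(2*B) = 22*B)
V(J) = 11 + 2*J**2 (V(J) = (J**2 + J**2) + 11 = 2*J**2 + 11 = 11 + 2*J**2)
V(w(-5, 0))**2 = (11 + 2*(22*(-5))**2)**2 = (11 + 2*(-110)**2)**2 = (11 + 2*12100)**2 = (11 + 24200)**2 = 24211**2 = 586172521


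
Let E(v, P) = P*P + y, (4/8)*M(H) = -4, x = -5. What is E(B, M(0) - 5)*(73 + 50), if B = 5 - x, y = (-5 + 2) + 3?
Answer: 20787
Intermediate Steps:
y = 0 (y = -3 + 3 = 0)
M(H) = -8 (M(H) = 2*(-4) = -8)
B = 10 (B = 5 - 1*(-5) = 5 + 5 = 10)
E(v, P) = P**2 (E(v, P) = P*P + 0 = P**2 + 0 = P**2)
E(B, M(0) - 5)*(73 + 50) = (-8 - 5)**2*(73 + 50) = (-13)**2*123 = 169*123 = 20787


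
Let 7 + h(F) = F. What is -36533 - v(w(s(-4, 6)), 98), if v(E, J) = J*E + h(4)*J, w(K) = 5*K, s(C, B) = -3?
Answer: -34769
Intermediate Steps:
h(F) = -7 + F
v(E, J) = -3*J + E*J (v(E, J) = J*E + (-7 + 4)*J = E*J - 3*J = -3*J + E*J)
-36533 - v(w(s(-4, 6)), 98) = -36533 - 98*(-3 + 5*(-3)) = -36533 - 98*(-3 - 15) = -36533 - 98*(-18) = -36533 - 1*(-1764) = -36533 + 1764 = -34769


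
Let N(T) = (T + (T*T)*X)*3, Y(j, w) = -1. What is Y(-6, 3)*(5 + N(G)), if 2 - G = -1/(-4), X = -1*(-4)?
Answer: -47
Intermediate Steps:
X = 4
G = 7/4 (G = 2 - (-1)/(-4) = 2 - (-1)*(-1)/4 = 2 - 1*¼ = 2 - ¼ = 7/4 ≈ 1.7500)
N(T) = 3*T + 12*T² (N(T) = (T + (T*T)*4)*3 = (T + T²*4)*3 = (T + 4*T²)*3 = 3*T + 12*T²)
Y(-6, 3)*(5 + N(G)) = -(5 + 3*(7/4)*(1 + 4*(7/4))) = -(5 + 3*(7/4)*(1 + 7)) = -(5 + 3*(7/4)*8) = -(5 + 42) = -1*47 = -47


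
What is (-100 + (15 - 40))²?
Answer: 15625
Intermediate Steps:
(-100 + (15 - 40))² = (-100 - 25)² = (-125)² = 15625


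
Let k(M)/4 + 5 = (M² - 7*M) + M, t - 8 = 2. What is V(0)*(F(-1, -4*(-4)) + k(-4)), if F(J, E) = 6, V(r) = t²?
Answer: 14600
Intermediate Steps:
t = 10 (t = 8 + 2 = 10)
k(M) = -20 - 24*M + 4*M² (k(M) = -20 + 4*((M² - 7*M) + M) = -20 + 4*(M² - 6*M) = -20 + (-24*M + 4*M²) = -20 - 24*M + 4*M²)
V(r) = 100 (V(r) = 10² = 100)
V(0)*(F(-1, -4*(-4)) + k(-4)) = 100*(6 + (-20 - 24*(-4) + 4*(-4)²)) = 100*(6 + (-20 + 96 + 4*16)) = 100*(6 + (-20 + 96 + 64)) = 100*(6 + 140) = 100*146 = 14600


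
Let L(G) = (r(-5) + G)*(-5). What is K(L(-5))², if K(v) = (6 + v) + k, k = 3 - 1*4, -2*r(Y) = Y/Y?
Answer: 4225/4 ≈ 1056.3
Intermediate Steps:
r(Y) = -½ (r(Y) = -Y/(2*Y) = -½*1 = -½)
k = -1 (k = 3 - 4 = -1)
L(G) = 5/2 - 5*G (L(G) = (-½ + G)*(-5) = 5/2 - 5*G)
K(v) = 5 + v (K(v) = (6 + v) - 1 = 5 + v)
K(L(-5))² = (5 + (5/2 - 5*(-5)))² = (5 + (5/2 + 25))² = (5 + 55/2)² = (65/2)² = 4225/4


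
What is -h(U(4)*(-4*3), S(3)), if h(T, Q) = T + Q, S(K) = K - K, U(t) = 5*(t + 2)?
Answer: 360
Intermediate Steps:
U(t) = 10 + 5*t (U(t) = 5*(2 + t) = 10 + 5*t)
S(K) = 0
h(T, Q) = Q + T
-h(U(4)*(-4*3), S(3)) = -(0 + (10 + 5*4)*(-4*3)) = -(0 + (10 + 20)*(-12)) = -(0 + 30*(-12)) = -(0 - 360) = -1*(-360) = 360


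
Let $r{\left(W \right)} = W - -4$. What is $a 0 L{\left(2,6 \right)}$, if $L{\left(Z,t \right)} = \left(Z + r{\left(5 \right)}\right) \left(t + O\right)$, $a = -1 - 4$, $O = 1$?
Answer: $0$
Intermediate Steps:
$r{\left(W \right)} = 4 + W$ ($r{\left(W \right)} = W + 4 = 4 + W$)
$a = -5$
$L{\left(Z,t \right)} = \left(1 + t\right) \left(9 + Z\right)$ ($L{\left(Z,t \right)} = \left(Z + \left(4 + 5\right)\right) \left(t + 1\right) = \left(Z + 9\right) \left(1 + t\right) = \left(9 + Z\right) \left(1 + t\right) = \left(1 + t\right) \left(9 + Z\right)$)
$a 0 L{\left(2,6 \right)} = \left(-5\right) 0 \left(9 + 2 + 9 \cdot 6 + 2 \cdot 6\right) = 0 \left(9 + 2 + 54 + 12\right) = 0 \cdot 77 = 0$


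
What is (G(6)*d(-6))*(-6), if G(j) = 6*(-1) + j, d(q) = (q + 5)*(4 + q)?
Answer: 0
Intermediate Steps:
d(q) = (4 + q)*(5 + q) (d(q) = (5 + q)*(4 + q) = (4 + q)*(5 + q))
G(j) = -6 + j
(G(6)*d(-6))*(-6) = ((-6 + 6)*(20 + (-6)**2 + 9*(-6)))*(-6) = (0*(20 + 36 - 54))*(-6) = (0*2)*(-6) = 0*(-6) = 0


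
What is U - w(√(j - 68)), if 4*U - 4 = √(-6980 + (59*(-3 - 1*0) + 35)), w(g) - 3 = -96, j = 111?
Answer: 94 + I*√7122/4 ≈ 94.0 + 21.098*I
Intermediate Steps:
w(g) = -93 (w(g) = 3 - 96 = -93)
U = 1 + I*√7122/4 (U = 1 + √(-6980 + (59*(-3 - 1*0) + 35))/4 = 1 + √(-6980 + (59*(-3 + 0) + 35))/4 = 1 + √(-6980 + (59*(-3) + 35))/4 = 1 + √(-6980 + (-177 + 35))/4 = 1 + √(-6980 - 142)/4 = 1 + √(-7122)/4 = 1 + (I*√7122)/4 = 1 + I*√7122/4 ≈ 1.0 + 21.098*I)
U - w(√(j - 68)) = (1 + I*√7122/4) - 1*(-93) = (1 + I*√7122/4) + 93 = 94 + I*√7122/4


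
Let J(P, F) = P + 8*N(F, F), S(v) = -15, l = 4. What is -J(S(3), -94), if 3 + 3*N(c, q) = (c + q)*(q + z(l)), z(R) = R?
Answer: -45097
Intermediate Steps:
N(c, q) = -1 + (4 + q)*(c + q)/3 (N(c, q) = -1 + ((c + q)*(q + 4))/3 = -1 + ((c + q)*(4 + q))/3 = -1 + ((4 + q)*(c + q))/3 = -1 + (4 + q)*(c + q)/3)
J(P, F) = -8 + P + 16*F**2/3 + 64*F/3 (J(P, F) = P + 8*(-1 + F**2/3 + 4*F/3 + 4*F/3 + F*F/3) = P + 8*(-1 + F**2/3 + 4*F/3 + 4*F/3 + F**2/3) = P + 8*(-1 + 2*F**2/3 + 8*F/3) = P + (-8 + 16*F**2/3 + 64*F/3) = -8 + P + 16*F**2/3 + 64*F/3)
-J(S(3), -94) = -(-8 - 15 + (16/3)*(-94)**2 + (64/3)*(-94)) = -(-8 - 15 + (16/3)*8836 - 6016/3) = -(-8 - 15 + 141376/3 - 6016/3) = -1*45097 = -45097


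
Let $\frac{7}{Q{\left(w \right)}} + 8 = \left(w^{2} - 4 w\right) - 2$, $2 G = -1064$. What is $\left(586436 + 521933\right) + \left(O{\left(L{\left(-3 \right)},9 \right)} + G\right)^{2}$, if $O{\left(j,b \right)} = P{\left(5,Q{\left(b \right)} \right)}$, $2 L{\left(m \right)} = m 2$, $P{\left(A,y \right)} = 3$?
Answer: $1388210$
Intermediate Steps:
$G = -532$ ($G = \frac{1}{2} \left(-1064\right) = -532$)
$Q{\left(w \right)} = \frac{7}{-10 + w^{2} - 4 w}$ ($Q{\left(w \right)} = \frac{7}{-8 - \left(2 - w^{2} + 4 w\right)} = \frac{7}{-10 + w^{2} - 4 w}$)
$L{\left(m \right)} = m$ ($L{\left(m \right)} = \frac{m 2}{2} = \frac{2 m}{2} = m$)
$O{\left(j,b \right)} = 3$
$\left(586436 + 521933\right) + \left(O{\left(L{\left(-3 \right)},9 \right)} + G\right)^{2} = \left(586436 + 521933\right) + \left(3 - 532\right)^{2} = 1108369 + \left(-529\right)^{2} = 1108369 + 279841 = 1388210$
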